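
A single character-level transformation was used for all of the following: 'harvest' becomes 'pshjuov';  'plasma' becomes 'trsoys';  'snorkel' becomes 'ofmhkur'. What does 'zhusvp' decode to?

breath

h(7)→p(15) and a(0)→s(18) fit y≡7x+18 (mod 26); the inverse of 7 mod 26 is 15. This is an affine cipher: with a=0,…,z=25, each position x becomes (7x+18) mod 26.
Undoing it on zhusvp: z(25)→15·(25−18)≡1=b; h(7)→15·(7−18)≡17=r; u(20)→15·(20−18)≡4=e; s(18)→15·(18−18)≡0=a; v(21)→15·(21−18)≡19=t; p(15)→15·(15−18)≡7=h (all mod 26).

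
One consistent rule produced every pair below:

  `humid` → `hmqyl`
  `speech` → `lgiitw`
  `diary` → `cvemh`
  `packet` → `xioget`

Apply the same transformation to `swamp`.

tqeaw

Two steps: reverse the string, then apply a Caesar shift of +4.
Applying it to swamp: reverse → pmaws; then shift: p+4=t, m+4=q, a+4=e, w+4=a, s+4=w.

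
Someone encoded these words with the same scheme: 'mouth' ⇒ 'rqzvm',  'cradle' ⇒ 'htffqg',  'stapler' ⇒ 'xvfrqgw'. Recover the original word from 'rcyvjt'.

It's a Vigenère-style cipher with numeric key [5,2]: position i shifts by key[i mod 2].
Undoing it on rcyvjt: r−5=m, c−2=a, y−5=t, v−2=t, j−5=e, t−2=r.

matter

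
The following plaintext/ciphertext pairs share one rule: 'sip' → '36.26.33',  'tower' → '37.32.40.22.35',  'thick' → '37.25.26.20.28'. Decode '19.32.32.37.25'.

booth

s is letter #19 and maps to 36: an offset of 17. Letters become their 1-based position plus 17 (so a→18, b→19, …).
Undoing it on 19.32.32.37.25: 19→(19−17)÷1=2=b, 32→(32−17)÷1=15=o, 32→(32−17)÷1=15=o, 37→(37−17)÷1=20=t, 25→(25−17)÷1=8=h.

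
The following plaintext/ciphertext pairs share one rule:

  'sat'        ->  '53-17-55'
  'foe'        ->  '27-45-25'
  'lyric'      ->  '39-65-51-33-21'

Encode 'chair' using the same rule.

s(#19)→53 and a(#1)→17: differences scale by 2, so n = 2·pos + 15. The formula is n = 2×(alphabet index, a=1) + 15.
On chair: c=3→21, h=8→31, a=1→17, i=9→33, r=18→51.

21-31-17-33-51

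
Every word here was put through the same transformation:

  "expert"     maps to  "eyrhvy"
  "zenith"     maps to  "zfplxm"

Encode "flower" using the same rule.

Each letter shifts forward by its position index (0, 1, 2, …) — the shift grows by one for each successive letter.
Applying it to flower: f+0=f, l+1=m, o+2=q, w+3=z, e+4=i, r+5=w.

fmqziw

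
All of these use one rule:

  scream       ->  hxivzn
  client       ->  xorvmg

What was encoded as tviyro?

Each pair mirrors across the alphabet (s↔h, c↔x, r↔i): positions sum to 25. This is the alphabet-reversal cipher (Atbash): a becomes z, b becomes y, etc.
Reversing it on tviyro: t↔g, v↔e, i↔r, y↔b, r↔i, o↔l.

gerbil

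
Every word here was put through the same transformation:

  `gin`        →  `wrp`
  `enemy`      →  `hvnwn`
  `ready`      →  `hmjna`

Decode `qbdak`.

Read the word backwards and shift each letter +9.
Undoing it on qbdak: shift back: q−9=h, b−9=s, d−9=u, a−9=r, k−9=b → hsurb; then reverse → brush.

brush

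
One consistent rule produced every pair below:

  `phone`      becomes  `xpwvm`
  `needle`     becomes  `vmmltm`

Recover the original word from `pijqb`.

habit

Compare letters: p→x is +8, h→p is +8, o→w is +8 — a constant shift. This is a Caesar cipher with shift 8.
Decoding pijqb: p−8=h, i−8=a, j−8=b, q−8=i, b−8=t.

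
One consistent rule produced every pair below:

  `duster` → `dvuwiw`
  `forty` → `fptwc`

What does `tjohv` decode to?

timer

Letter i (0-indexed) is shifted by i+0, so successive shifts are 0, 1, 2, ….
Undoing it on tjohv: t−0=t, j−1=i, o−2=m, h−3=e, v−4=r.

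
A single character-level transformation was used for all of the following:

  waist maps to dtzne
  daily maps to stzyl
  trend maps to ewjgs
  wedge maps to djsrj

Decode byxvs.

w(22)→d(3) and a(0)→t(19) fit y≡17x+19 (mod 26); the inverse of 17 mod 26 is 23. Each letter's alphabet position (a=0..z=25) is mapped through 17·x+19 mod 26 — an affine cipher.
Decoding byxvs: b(1)→23·(1−19)≡2=c; y(24)→23·(24−19)≡11=l; x(23)→23·(23−19)≡14=o; v(21)→23·(21−19)≡20=u; s(18)→23·(18−19)≡3=d (all mod 26).

cloud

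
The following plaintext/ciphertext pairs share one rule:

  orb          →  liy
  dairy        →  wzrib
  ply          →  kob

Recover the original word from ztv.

Each pair mirrors across the alphabet (o↔l, r↔i, b↔y): positions sum to 25. Each letter is replaced by its mirror in the alphabet: a↔z, b↔y, c↔x, and so on (the Atbash cipher).
Reversing it on ztv: z↔a, t↔g, v↔e.

age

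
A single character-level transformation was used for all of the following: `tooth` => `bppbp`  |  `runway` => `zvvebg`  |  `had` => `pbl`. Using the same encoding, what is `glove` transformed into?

The shift depends on letter class: consonant t→b is +8, but vowel o→p is +1. The rule splits by letter class: vowels +1, consonants +8.
For glove: g(cons)+8=o, l(cons)+8=t, o(vowel)+1=p, v(cons)+8=d, e(vowel)+1=f.

otpdf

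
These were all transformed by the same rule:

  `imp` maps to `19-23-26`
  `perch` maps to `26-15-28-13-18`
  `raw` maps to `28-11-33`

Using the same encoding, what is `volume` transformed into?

32-25-22-31-23-15

i is letter #9 and maps to 19: an offset of 10. Each letter is replaced by its alphabet position (a=1..z=26) + 10.
Applying it to volume: v=22→32, o=15→25, l=12→22, u=21→31, m=13→23, e=5→15.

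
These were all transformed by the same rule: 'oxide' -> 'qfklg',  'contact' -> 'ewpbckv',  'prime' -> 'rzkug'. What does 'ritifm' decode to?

The shifts repeat in a cycle of length 2: positions 0,1,… shift by +2, +8, then the pattern repeats.
Undoing it on ritifm: r−2=p, i−8=a, t−2=r, i−8=a, f−2=d, m−8=e.

parade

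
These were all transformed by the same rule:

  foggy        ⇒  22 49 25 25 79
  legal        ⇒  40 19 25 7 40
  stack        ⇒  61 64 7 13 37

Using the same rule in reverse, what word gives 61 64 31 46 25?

sting

f(#6)→22 and o(#15)→49: differences scale by 3, so n = 3·pos + 4. Each letter becomes 3×(its alphabet position, a=1..z=26) + 4.
Decoding 61 64 31 46 25: 61→(61−4)÷3=19=s, 64→(64−4)÷3=20=t, 31→(31−4)÷3=9=i, 46→(46−4)÷3=14=n, 25→(25−4)÷3=7=g.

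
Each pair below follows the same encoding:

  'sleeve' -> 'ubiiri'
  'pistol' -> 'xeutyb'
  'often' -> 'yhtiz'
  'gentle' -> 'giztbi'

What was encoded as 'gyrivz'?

govern

This is an affine cipher: with a=0,…,z=25, each position x becomes (25x+12) mod 26.
Reversing it on gyrivz: g(6)→25·(6−12)≡6=g; y(24)→25·(24−12)≡14=o; r(17)→25·(17−12)≡21=v; i(8)→25·(8−12)≡4=e; v(21)→25·(21−12)≡17=r; z(25)→25·(25−12)≡13=n (all mod 26).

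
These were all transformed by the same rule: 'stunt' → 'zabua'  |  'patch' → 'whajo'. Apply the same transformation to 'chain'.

Compare letters: s→z is +7, t→a is +7, u→b is +7 — a constant shift. Every letter moves 7 places later in the alphabet, wrapping around z→a.
For chain: c+7=j, h+7=o, a+7=h, i+7=p, n+7=u.

johpu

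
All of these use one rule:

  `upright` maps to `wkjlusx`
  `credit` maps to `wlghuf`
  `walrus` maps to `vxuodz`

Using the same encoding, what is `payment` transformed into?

The output letters match the input read backwards, each shifted +3: upright reversed is thgirpu. The word is reversed, then every letter is shifted forward by 3.
On payment: reverse → tnemyap; then shift: t+3=w, n+3=q, e+3=h, m+3=p, y+3=b, a+3=d, p+3=s.

wqhpbds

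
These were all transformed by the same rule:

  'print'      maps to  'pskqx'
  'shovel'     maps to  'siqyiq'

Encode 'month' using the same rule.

In print: p→p is +0, r→s is +1, i→k is +2, n→q is +3 — the shift increases by 1 each position. The shift increases by 1 at each position, starting from +0: 0, 1, 2, ….
For month: m+0=m, o+1=p, n+2=p, t+3=w, h+4=l.

mppwl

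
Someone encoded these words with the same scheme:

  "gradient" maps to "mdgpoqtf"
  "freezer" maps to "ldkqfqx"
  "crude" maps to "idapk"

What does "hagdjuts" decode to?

boarding

It's a Vigenère-style cipher with numeric key [6,12]: position i shifts by key[i mod 2].
Reversing it on hagdjuts: h−6=b, a−12=o, g−6=a, d−12=r, j−6=d, u−12=i, t−6=n, s−12=g.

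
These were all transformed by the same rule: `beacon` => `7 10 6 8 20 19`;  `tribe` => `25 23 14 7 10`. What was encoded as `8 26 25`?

cut

b is letter #2 and maps to 7: an offset of 5. Each letter is replaced by its alphabet position (a=1..z=26) + 5.
Undoing it on 8 26 25: 8→(8−5)÷1=3=c, 26→(26−5)÷1=21=u, 25→(25−5)÷1=20=t.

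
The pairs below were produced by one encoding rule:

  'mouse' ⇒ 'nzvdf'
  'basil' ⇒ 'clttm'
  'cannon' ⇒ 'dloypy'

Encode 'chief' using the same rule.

Shifts by position in mouse: pos 0: m→n (+1), pos 1: o→z (+11), pos 2: u→v (+1), pos 3: s→d (+11) — repeating every 2. A repeating key of period 2 is used — shifts +1, +11 over and over.
For chief: c+1=d, h+11=s, i+1=j, e+11=p, f+1=g.

dsjpg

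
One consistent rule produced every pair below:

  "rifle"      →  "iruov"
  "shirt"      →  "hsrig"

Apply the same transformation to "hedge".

Each pair mirrors across the alphabet (r↔i, i↔r, f↔u): positions sum to 25. This is the alphabet-reversal cipher (Atbash): a becomes z, b becomes y, etc.
Applying it to hedge: h↔s, e↔v, d↔w, g↔t, e↔v.

svwtv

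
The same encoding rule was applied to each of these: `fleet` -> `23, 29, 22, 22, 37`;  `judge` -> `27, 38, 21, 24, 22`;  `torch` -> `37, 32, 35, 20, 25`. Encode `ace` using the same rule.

f is letter #6 and maps to 23: an offset of 17. The number is (letter's place in the alphabet, a=1) + 17.
Applying it to ace: a=1→18, c=3→20, e=5→22.

18, 20, 22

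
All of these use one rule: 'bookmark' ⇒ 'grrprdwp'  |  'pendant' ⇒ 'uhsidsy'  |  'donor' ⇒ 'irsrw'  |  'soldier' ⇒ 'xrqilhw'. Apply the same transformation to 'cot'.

hry

The shift depends on letter class: consonant b→g is +5, but vowel o→r is +3. Two shifts are in play — +3 for a/e/i/o/u, +5 for every other letter.
For cot: c(cons)+5=h, o(vowel)+3=r, t(cons)+5=y.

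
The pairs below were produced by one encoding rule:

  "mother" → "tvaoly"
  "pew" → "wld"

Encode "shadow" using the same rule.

This is a Caesar cipher with shift 7.
On shadow: s+7=z, h+7=o, a+7=h, d+7=k, o+7=v, w+7=d.

zohkvd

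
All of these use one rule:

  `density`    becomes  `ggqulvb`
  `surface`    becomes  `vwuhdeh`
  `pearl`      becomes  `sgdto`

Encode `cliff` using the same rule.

fnlhi

Shifts by position in density: pos 0: d→g (+3), pos 1: e→g (+2), pos 2: n→q (+3), pos 3: s→u (+2) — repeating every 2. The shifts repeat in a cycle of length 2: positions 0,1,… shift by +3, +2, then the pattern repeats.
On cliff: c+3=f, l+2=n, i+3=l, f+2=h, f+3=i.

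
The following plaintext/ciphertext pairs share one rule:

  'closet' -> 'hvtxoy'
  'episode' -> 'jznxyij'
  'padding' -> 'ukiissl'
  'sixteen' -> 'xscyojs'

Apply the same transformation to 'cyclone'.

hihqysj

Shifts by position in closet: pos 0: c→h (+5), pos 1: l→v (+10), pos 2: o→t (+5), pos 3: s→x (+5), pos 4: e→o (+10), pos 5: t→y (+5) — repeating every 3. A repeating key of period 3 is used — shifts +5, +10, +5 over and over.
For cyclone: c+5=h, y+10=i, c+5=h, l+5=q, o+10=y, n+5=s, e+5=j.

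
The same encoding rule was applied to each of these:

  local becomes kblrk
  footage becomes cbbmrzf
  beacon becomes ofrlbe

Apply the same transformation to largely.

l(11)→k(10) and o(14)→b(1) fit y≡23x+17 (mod 26); the inverse of 23 mod 26 is 17. This is an affine cipher: with a=0,…,z=25, each position x becomes (23x+17) mod 26.
On largely: l(11)→23·11+17≡10=k; a(0)→23·0+17≡17=r; r(17)→23·17+17≡18=s; g(6)→23·6+17≡25=z; e(4)→23·4+17≡5=f; l(11)→23·11+17≡10=k; y(24)→23·24+17≡23=x (all mod 26).

krszfkx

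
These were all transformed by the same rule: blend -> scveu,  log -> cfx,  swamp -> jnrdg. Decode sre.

ban

Every letter moves 17 places later in the alphabet, wrapping around z→a.
Reversing it on sre: s−17=b, r−17=a, e−17=n.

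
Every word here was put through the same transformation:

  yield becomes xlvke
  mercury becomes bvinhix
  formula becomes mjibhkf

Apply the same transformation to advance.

y(24)→x(23) and i(8)→l(11) fit y≡17x+5 (mod 26); the inverse of 17 mod 26 is 23. Each letter's alphabet position (a=0..z=25) is mapped through 17·x+5 mod 26 — an affine cipher.
For advance: a(0)→17·0+5≡5=f; d(3)→17·3+5≡4=e; v(21)→17·21+5≡24=y; a(0)→17·0+5≡5=f; n(13)→17·13+5≡18=s; c(2)→17·2+5≡13=n; e(4)→17·4+5≡21=v (all mod 26).

feyfsnv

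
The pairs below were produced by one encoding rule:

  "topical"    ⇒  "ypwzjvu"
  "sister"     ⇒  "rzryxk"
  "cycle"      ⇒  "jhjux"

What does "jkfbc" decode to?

t(19)→y(24) and o(14)→p(15) fit y≡7x+21 (mod 26); the inverse of 7 mod 26 is 15. Each letter's alphabet position (a=0..z=25) is mapped through 7·x+21 mod 26 — an affine cipher.
Decoding jkfbc: j(9)→15·(9−21)≡2=c; k(10)→15·(10−21)≡17=r; f(5)→15·(5−21)≡20=u; b(1)→15·(1−21)≡12=m; c(2)→15·(2−21)≡1=b (all mod 26).

crumb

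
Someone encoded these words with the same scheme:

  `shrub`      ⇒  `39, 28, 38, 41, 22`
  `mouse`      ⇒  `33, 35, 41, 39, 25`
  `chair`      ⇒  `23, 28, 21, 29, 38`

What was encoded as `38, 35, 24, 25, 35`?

s is letter #19 and maps to 39: an offset of 20. Letters become their 1-based position plus 20 (so a→21, b→22, …).
Decoding 38, 35, 24, 25, 35: 38→(38−20)÷1=18=r, 35→(35−20)÷1=15=o, 24→(24−20)÷1=4=d, 25→(25−20)÷1=5=e, 35→(35−20)÷1=15=o.

rodeo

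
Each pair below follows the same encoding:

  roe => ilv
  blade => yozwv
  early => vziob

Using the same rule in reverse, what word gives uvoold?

Each pair mirrors across the alphabet (r↔i, o↔l, e↔v): positions sum to 25. Letters are reflected about the middle of the alphabet (position → 25−position): Atbash.
Undoing it on uvoold: u↔f, v↔e, o↔l, o↔l, l↔o, d↔w.

fellow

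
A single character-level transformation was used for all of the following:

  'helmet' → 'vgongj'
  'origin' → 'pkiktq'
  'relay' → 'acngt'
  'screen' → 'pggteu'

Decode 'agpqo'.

The output letters match the input read backwards, each shifted +2: helmet reversed is temleh. Read the word backwards and shift each letter +2.
Undoing it on agpqo: shift back: a−2=y, g−2=e, p−2=n, q−2=o, o−2=m → yenom; then reverse → money.

money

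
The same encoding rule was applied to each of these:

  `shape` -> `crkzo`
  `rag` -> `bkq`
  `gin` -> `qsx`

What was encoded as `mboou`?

Compare letters: s→c is +10, h→r is +10, a→k is +10 — a constant shift. This is a Caesar cipher with shift 10.
Undoing it on mboou: m−10=c, b−10=r, o−10=e, o−10=e, u−10=k.

creek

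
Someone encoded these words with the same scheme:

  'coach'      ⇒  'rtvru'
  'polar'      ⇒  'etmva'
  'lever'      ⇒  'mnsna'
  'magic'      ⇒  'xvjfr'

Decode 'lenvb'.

c(2)→r(17) and o(14)→t(19) fit y≡11x+21 (mod 26); the inverse of 11 mod 26 is 19. This is an affine cipher: with a=0,…,z=25, each position x becomes (11x+21) mod 26.
Undoing it on lenvb: l(11)→19·(11−21)≡18=s; e(4)→19·(4−21)≡15=p; n(13)→19·(13−21)≡4=e; v(21)→19·(21−21)≡0=a; b(1)→19·(1−21)≡10=k (all mod 26).

speak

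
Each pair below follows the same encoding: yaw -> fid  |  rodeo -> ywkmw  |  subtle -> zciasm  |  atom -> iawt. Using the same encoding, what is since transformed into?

The shift depends on letter class: consonant y→f is +7, but vowel a→i is +8. Vowels shift forward by 8 and consonants shift forward by 7.
On since: s(cons)+7=z, i(vowel)+8=q, n(cons)+7=u, c(cons)+7=j, e(vowel)+8=m.

zqujm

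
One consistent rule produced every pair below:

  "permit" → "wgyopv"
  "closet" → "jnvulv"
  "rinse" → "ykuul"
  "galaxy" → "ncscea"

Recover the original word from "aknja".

tight

Shifts by position in permit: pos 0: p→w (+7), pos 1: e→g (+2), pos 2: r→y (+7), pos 3: m→o (+2) — repeating every 2. It's a Vigenère-style cipher with numeric key [7,2]: position i shifts by key[i mod 2].
Decoding aknja: a−7=t, k−2=i, n−7=g, j−2=h, a−7=t.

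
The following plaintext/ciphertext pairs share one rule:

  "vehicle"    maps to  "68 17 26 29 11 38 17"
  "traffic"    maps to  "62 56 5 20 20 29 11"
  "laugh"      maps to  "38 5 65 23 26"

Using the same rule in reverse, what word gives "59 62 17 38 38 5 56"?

stellar

v(#22)→68 and e(#5)→17: differences scale by 3, so n = 3·pos + 2. With a=1..z=26, the number is 3·pos + 2.
Reversing it on 59 62 17 38 38 5 56: 59→(59−2)÷3=19=s, 62→(62−2)÷3=20=t, 17→(17−2)÷3=5=e, 38→(38−2)÷3=12=l, 38→(38−2)÷3=12=l, 5→(5−2)÷3=1=a, 56→(56−2)÷3=18=r.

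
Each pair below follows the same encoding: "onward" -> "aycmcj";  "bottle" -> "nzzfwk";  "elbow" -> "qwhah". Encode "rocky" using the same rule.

dziwj

Shifts by position in onward: pos 0: o→a (+12), pos 1: n→y (+11), pos 2: w→c (+6), pos 3: a→m (+12), pos 4: r→c (+11), pos 5: d→j (+6) — repeating every 3. A repeating key of period 3 is used — shifts +12, +11, +6 over and over.
Applying it to rocky: r+12=d, o+11=z, c+6=i, k+12=w, y+11=j.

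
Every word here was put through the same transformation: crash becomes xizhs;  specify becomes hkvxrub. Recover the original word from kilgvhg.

Each pair mirrors across the alphabet (c↔x, r↔i, a↔z): positions sum to 25. This is the alphabet-reversal cipher (Atbash): a becomes z, b becomes y, etc.
Reversing it on kilgvhg: k↔p, i↔r, l↔o, g↔t, v↔e, h↔s, g↔t.

protest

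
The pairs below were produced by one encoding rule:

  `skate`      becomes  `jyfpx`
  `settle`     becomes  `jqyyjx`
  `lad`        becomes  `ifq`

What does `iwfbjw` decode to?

The output letters match the input read backwards, each shifted +5: skate reversed is etaks. The word is reversed, then every letter is shifted forward by 5.
Reversing it on iwfbjw: shift back: i−5=d, w−5=r, f−5=a, b−5=w, j−5=e, w−5=r → drawer; then reverse → reward.

reward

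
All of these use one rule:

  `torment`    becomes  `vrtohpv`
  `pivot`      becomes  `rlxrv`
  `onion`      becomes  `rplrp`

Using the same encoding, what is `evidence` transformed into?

The shift depends on letter class: consonant t→v is +2, but vowel o→r is +3. Two shifts are in play — +3 for a/e/i/o/u, +2 for every other letter.
For evidence: e(vowel)+3=h, v(cons)+2=x, i(vowel)+3=l, d(cons)+2=f, e(vowel)+3=h, n(cons)+2=p, c(cons)+2=e, e(vowel)+3=h.

hxlfhpeh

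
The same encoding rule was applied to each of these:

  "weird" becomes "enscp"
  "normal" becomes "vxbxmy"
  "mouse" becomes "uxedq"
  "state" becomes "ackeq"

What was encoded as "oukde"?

glass

Each letter shifts forward by (position + 8), i.e. 8, 9, 10, … — the shift grows by one for each successive letter.
Reversing it on oukde: o−8=g, u−9=l, k−10=a, d−11=s, e−12=s.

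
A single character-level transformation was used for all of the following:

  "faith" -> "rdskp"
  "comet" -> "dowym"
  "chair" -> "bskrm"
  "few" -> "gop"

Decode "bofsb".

river

The word is reversed, then every letter is shifted forward by 10.
Undoing it on bofsb: shift back: b−10=r, o−10=e, f−10=v, s−10=i, b−10=r → revir; then reverse → river.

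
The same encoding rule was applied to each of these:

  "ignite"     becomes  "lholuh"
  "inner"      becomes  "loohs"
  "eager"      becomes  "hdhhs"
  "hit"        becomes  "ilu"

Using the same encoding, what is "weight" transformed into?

xhlhiu

Two shifts are in play — +3 for a/e/i/o/u, +1 for every other letter.
For weight: w(cons)+1=x, e(vowel)+3=h, i(vowel)+3=l, g(cons)+1=h, h(cons)+1=i, t(cons)+1=u.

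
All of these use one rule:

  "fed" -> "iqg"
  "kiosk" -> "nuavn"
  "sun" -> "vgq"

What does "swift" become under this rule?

The shift depends on letter class: consonant f→i is +3, but vowel e→q is +12. Two shifts are in play — +12 for a/e/i/o/u, +3 for every other letter.
For swift: s(cons)+3=v, w(cons)+3=z, i(vowel)+12=u, f(cons)+3=i, t(cons)+3=w.

vzuiw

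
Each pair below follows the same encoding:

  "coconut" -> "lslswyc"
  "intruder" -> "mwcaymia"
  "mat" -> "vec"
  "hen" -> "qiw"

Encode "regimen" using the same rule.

The shift depends on letter class: consonant c→l is +9, but vowel o→s is +4. Vowels shift forward by 4 and consonants shift forward by 9.
On regimen: r(cons)+9=a, e(vowel)+4=i, g(cons)+9=p, i(vowel)+4=m, m(cons)+9=v, e(vowel)+4=i, n(cons)+9=w.

aipmviw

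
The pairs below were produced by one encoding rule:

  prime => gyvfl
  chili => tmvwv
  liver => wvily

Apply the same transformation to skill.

p(15)→g(6) and r(17)→y(24) fit y≡9x+1 (mod 26); the inverse of 9 mod 26 is 3. Treating letters as 0–25, the rule is x ↦ 9x + 1 (mod 26).
For skill: s(18)→9·18+1≡7=h; k(10)→9·10+1≡13=n; i(8)→9·8+1≡21=v; l(11)→9·11+1≡22=w; l(11)→9·11+1≡22=w (all mod 26).

hnvww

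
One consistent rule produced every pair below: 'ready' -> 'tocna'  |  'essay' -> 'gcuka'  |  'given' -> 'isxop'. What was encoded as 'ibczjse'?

graphic

Shifts by position in ready: pos 0: r→t (+2), pos 1: e→o (+10), pos 2: a→c (+2), pos 3: d→n (+10) — repeating every 2. A repeating key of period 2 is used — shifts +2, +10 over and over.
Undoing it on ibczjse: i−2=g, b−10=r, c−2=a, z−10=p, j−2=h, s−10=i, e−2=c.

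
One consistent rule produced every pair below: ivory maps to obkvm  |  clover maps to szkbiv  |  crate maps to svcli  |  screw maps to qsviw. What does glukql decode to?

i(8)→o(14) and v(21)→b(1) fit y≡21x+2 (mod 26); the inverse of 21 mod 26 is 5. Each letter's alphabet position (a=0..z=25) is mapped through 21·x+2 mod 26 — an affine cipher.
Decoding glukql: g(6)→5·(6−2)≡20=u; l(11)→5·(11−2)≡19=t; u(20)→5·(20−2)≡12=m; k(10)→5·(10−2)≡14=o; q(16)→5·(16−2)≡18=s; l(11)→5·(11−2)≡19=t (all mod 26).

utmost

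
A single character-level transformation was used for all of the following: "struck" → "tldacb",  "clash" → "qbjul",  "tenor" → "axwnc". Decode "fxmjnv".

The output letters match the input read backwards, each shifted +9: struck reversed is kcurts. Read the word backwards and shift each letter +9.
Undoing it on fxmjnv: shift back: f−9=w, x−9=o, m−9=d, j−9=a, n−9=e, v−9=m → wodaem; then reverse → meadow.

meadow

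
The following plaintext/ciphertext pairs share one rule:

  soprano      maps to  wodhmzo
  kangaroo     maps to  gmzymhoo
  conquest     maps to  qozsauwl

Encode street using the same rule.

Each letter's alphabet position (a=0..z=25) is mapped through 15·x+12 mod 26 — an affine cipher.
On street: s(18)→15·18+12≡22=w; t(19)→15·19+12≡11=l; r(17)→15·17+12≡7=h; e(4)→15·4+12≡20=u; e(4)→15·4+12≡20=u; t(19)→15·19+12≡11=l (all mod 26).

wlhuul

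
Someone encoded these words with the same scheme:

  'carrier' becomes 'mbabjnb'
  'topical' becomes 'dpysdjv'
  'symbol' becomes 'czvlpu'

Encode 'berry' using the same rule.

lfabz

Shifts by position in carrier: pos 0: c→m (+10), pos 1: a→b (+1), pos 2: r→a (+9), pos 3: r→b (+10), pos 4: i→j (+1), pos 5: e→n (+9) — repeating every 3. It's a Vigenère-style cipher with numeric key [10,1,9]: position i shifts by key[i mod 3].
Applying it to berry: b+10=l, e+1=f, r+9=a, r+10=b, y+1=z.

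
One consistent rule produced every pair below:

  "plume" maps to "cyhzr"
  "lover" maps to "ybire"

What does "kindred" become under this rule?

Compare letters: p→c is +13, l→y is +13, u→h is +13 — a constant shift. It's a constant shift of +13 (ROT13).
On kindred: k+13=x, i+13=v, n+13=a, d+13=q, r+13=e, e+13=r, d+13=q.

xvaqerq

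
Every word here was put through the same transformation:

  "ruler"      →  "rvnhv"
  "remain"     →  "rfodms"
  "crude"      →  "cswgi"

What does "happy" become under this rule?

In ruler: r→r is +0, u→v is +1, l→n is +2, e→h is +3 — the shift increases by 1 each position. Each letter shifts forward by its position index (0, 1, 2, …) — the shift grows by one for each successive letter.
Applying it to happy: h+0=h, a+1=b, p+2=r, p+3=s, y+4=c.

hbrsc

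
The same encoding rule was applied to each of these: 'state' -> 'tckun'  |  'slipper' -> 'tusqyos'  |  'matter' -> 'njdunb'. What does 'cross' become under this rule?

Shifts by position in state: pos 0: s→t (+1), pos 1: t→c (+9), pos 2: a→k (+10), pos 3: t→u (+1), pos 4: e→n (+9) — repeating every 3. A repeating key of period 3 is used — shifts +1, +9, +10 over and over.
Applying it to cross: c+1=d, r+9=a, o+10=y, s+1=t, s+9=b.

daytb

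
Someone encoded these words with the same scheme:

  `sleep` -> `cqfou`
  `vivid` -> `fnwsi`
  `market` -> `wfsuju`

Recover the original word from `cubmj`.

Shifts by position in sleep: pos 0: s→c (+10), pos 1: l→q (+5), pos 2: e→f (+1), pos 3: e→o (+10), pos 4: p→u (+5) — repeating every 3. A repeating key of period 3 is used — shifts +10, +5, +1 over and over.
Decoding cubmj: c−10=s, u−5=p, b−1=a, m−10=c, j−5=e.

space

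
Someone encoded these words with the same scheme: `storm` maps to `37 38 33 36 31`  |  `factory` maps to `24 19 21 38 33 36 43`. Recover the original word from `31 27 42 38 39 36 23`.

s is letter #19 and maps to 37: an offset of 18. The number is (letter's place in the alphabet, a=1) + 18.
Decoding 31 27 42 38 39 36 23: 31→(31−18)÷1=13=m, 27→(27−18)÷1=9=i, 42→(42−18)÷1=24=x, 38→(38−18)÷1=20=t, 39→(39−18)÷1=21=u, 36→(36−18)÷1=18=r, 23→(23−18)÷1=5=e.

mixture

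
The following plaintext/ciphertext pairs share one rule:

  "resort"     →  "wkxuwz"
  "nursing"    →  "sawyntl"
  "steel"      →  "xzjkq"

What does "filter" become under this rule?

koqzjx

Shifts by position in resort: pos 0: r→w (+5), pos 1: e→k (+6), pos 2: s→x (+5), pos 3: o→u (+6) — repeating every 2. A repeating key of period 2 is used — shifts +5, +6 over and over.
For filter: f+5=k, i+6=o, l+5=q, t+6=z, e+5=j, r+6=x.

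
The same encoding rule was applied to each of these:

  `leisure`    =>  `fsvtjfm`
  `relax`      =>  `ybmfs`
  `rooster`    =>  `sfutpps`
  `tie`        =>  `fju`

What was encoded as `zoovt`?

sunny

The output letters match the input read backwards, each shifted +1: leisure reversed is erusiel. The word is reversed, then every letter is shifted forward by 1.
Decoding zoovt: shift back: z−1=y, o−1=n, o−1=n, v−1=u, t−1=s → ynnus; then reverse → sunny.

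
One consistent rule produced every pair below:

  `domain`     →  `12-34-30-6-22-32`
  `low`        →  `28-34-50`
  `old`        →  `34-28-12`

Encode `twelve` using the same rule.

d(#4)→12 and o(#15)→34: differences scale by 2, so n = 2·pos + 4. With a=1..z=26, the number is 2·pos + 4.
On twelve: t=20→44, w=23→50, e=5→14, l=12→28, v=22→48, e=5→14.

44-50-14-28-48-14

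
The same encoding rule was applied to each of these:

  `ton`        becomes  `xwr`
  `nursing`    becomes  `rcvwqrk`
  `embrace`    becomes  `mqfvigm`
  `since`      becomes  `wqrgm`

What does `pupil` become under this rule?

Vowels shift forward by 8 and consonants shift forward by 4.
On pupil: p(cons)+4=t, u(vowel)+8=c, p(cons)+4=t, i(vowel)+8=q, l(cons)+4=p.

tctqp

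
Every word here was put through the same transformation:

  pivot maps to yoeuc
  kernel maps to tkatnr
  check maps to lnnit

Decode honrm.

Shifts by position in pivot: pos 0: p→y (+9), pos 1: i→o (+6), pos 2: v→e (+9), pos 3: o→u (+6) — repeating every 2. It's a Vigenère-style cipher with numeric key [9,6]: position i shifts by key[i mod 2].
Decoding honrm: h−9=y, o−6=i, n−9=e, r−6=l, m−9=d.

yield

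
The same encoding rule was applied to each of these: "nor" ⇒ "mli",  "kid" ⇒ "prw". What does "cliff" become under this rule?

xoruu

Each pair mirrors across the alphabet (n↔m, o↔l, r↔i): positions sum to 25. Each letter is replaced by its mirror in the alphabet: a↔z, b↔y, c↔x, and so on (the Atbash cipher).
On cliff: c↔x, l↔o, i↔r, f↔u, f↔u.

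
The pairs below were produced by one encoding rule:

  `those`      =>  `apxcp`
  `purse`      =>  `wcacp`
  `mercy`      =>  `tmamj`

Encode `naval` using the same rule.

In those: t→a is +7, h→p is +8, o→x is +9, s→c is +10 — the shift increases by 1 each position. The shift increases by 1 at each position, starting from +7: 7, 8, 9, ….
Applying it to naval: n+7=u, a+8=i, v+9=e, a+10=k, l+11=w.

uiekw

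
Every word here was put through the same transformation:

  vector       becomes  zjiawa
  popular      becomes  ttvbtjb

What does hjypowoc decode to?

The shift increases by 1 at each position, starting from +4: 4, 5, 6, ….
Reversing it on hjypowoc: h−4=d, j−5=e, y−6=s, p−7=i, o−8=g, w−9=n, o−10=e, c−11=r.

designer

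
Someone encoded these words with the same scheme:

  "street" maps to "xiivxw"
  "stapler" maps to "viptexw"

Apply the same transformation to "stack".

ogexw

The output letters match the input read backwards, each shifted +4: street reversed is teerts. Two steps: reverse the string, then apply a Caesar shift of +4.
Applying it to stack: reverse → kcats; then shift: k+4=o, c+4=g, a+4=e, t+4=x, s+4=w.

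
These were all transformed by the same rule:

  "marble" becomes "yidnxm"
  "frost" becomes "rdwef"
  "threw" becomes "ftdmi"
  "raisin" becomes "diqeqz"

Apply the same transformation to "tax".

The shift depends on letter class: consonant m→y is +12, but vowel a→i is +8. The rule splits by letter class: vowels +8, consonants +12.
For tax: t(cons)+12=f, a(vowel)+8=i, x(cons)+12=j.

fij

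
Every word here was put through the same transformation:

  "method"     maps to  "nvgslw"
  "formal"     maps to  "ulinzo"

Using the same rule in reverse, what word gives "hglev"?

stove

Each pair mirrors across the alphabet (m↔n, e↔v, t↔g): positions sum to 25. Letters are reflected about the middle of the alphabet (position → 25−position): Atbash.
Undoing it on hglev: h↔s, g↔t, l↔o, e↔v, v↔e.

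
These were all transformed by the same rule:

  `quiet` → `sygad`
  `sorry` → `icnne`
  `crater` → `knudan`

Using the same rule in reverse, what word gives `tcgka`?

q(16)→s(18) and u(20)→y(24) fit y≡21x+20 (mod 26); the inverse of 21 mod 26 is 5. This is an affine cipher: with a=0,…,z=25, each position x becomes (21x+20) mod 26.
Undoing it on tcgka: t(19)→5·(19−20)≡21=v; c(2)→5·(2−20)≡14=o; g(6)→5·(6−20)≡8=i; k(10)→5·(10−20)≡2=c; a(0)→5·(0−20)≡4=e (all mod 26).

voice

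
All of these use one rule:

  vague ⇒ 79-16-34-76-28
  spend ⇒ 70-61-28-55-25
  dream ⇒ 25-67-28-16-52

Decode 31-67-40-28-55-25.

friend

v(#22)→79 and a(#1)→16: differences scale by 3, so n = 3·pos + 13. Each letter becomes 3×(its alphabet position, a=1..z=26) + 13.
Decoding 31-67-40-28-55-25: 31→(31−13)÷3=6=f, 67→(67−13)÷3=18=r, 40→(40−13)÷3=9=i, 28→(28−13)÷3=5=e, 55→(55−13)÷3=14=n, 25→(25−13)÷3=4=d.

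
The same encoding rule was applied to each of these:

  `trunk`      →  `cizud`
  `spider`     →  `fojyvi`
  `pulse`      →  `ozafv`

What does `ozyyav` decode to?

puddle

Each letter's alphabet position (a=0..z=25) is mapped through 23·x+7 mod 26 — an affine cipher.
Undoing it on ozyyav: o(14)→17·(14−7)≡15=p; z(25)→17·(25−7)≡20=u; y(24)→17·(24−7)≡3=d; y(24)→17·(24−7)≡3=d; a(0)→17·(0−7)≡11=l; v(21)→17·(21−7)≡4=e (all mod 26).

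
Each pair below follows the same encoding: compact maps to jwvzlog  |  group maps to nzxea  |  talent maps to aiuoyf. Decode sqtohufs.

likewise

In compact: c→j is +7, o→w is +8, m→v is +9, p→z is +10 — the shift increases by 1 each position. Letter i (0-indexed) is shifted by i+7, so successive shifts are 7, 8, 9, ….
Undoing it on sqtohufs: s−7=l, q−8=i, t−9=k, o−10=e, h−11=w, u−12=i, f−13=s, s−14=e.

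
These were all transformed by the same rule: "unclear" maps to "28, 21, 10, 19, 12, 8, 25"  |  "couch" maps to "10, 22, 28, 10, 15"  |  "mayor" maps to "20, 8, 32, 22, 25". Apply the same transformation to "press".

23, 25, 12, 26, 26

u is letter #21 and maps to 28: an offset of 7. Each letter is replaced by its alphabet position (a=1..z=26) + 7.
For press: p=16→23, r=18→25, e=5→12, s=19→26, s=19→26.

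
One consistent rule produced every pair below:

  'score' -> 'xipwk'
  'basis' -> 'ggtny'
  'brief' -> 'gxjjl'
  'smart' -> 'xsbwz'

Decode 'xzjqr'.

still

Shifts by position in score: pos 0: s→x (+5), pos 1: c→i (+6), pos 2: o→p (+1), pos 3: r→w (+5), pos 4: e→k (+6) — repeating every 3. The shifts repeat in a cycle of length 3: positions 0,1,… shift by +5, +6, +1, then the pattern repeats.
Decoding xzjqr: x−5=s, z−6=t, j−1=i, q−5=l, r−6=l.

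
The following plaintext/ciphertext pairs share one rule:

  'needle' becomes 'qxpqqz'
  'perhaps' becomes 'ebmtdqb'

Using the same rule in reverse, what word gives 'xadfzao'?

control

The output letters match the input read backwards, each shifted +12: needle reversed is eldeen. The word is reversed, then every letter is shifted forward by 12.
Reversing it on xadfzao: shift back: x−12=l, a−12=o, d−12=r, f−12=t, z−12=n, a−12=o, o−12=c → lortnoc; then reverse → control.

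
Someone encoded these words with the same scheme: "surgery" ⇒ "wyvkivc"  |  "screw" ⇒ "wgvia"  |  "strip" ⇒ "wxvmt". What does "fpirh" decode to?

Compare letters: s→w is +4, u→y is +4, r→v is +4 — a constant shift. Every letter moves 4 places later in the alphabet, wrapping around z→a.
Decoding fpirh: f−4=b, p−4=l, i−4=e, r−4=n, h−4=d.

blend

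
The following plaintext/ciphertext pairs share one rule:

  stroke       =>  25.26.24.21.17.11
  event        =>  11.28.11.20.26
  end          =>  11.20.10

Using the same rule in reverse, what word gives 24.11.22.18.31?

reply

The number is (letter's place in the alphabet, a=1) + 6.
Undoing it on 24.11.22.18.31: 24→(24−6)÷1=18=r, 11→(11−6)÷1=5=e, 22→(22−6)÷1=16=p, 18→(18−6)÷1=12=l, 31→(31−6)÷1=25=y.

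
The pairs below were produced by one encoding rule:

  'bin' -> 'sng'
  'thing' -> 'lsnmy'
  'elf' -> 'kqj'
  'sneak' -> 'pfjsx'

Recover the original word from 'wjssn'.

inner

The output letters match the input read backwards, each shifted +5: bin reversed is nib. Read the word backwards and shift each letter +5.
Decoding wjssn: shift back: w−5=r, j−5=e, s−5=n, s−5=n, n−5=i → renni; then reverse → inner.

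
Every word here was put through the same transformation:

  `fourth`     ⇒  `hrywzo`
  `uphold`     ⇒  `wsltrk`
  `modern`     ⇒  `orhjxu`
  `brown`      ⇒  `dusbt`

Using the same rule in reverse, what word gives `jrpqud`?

hollow

In fourth: f→h is +2, o→r is +3, u→y is +4, r→w is +5 — the shift increases by 1 each position. The shift increases by 1 at each position, starting from +2: 2, 3, 4, ….
Decoding jrpqud: j−2=h, r−3=o, p−4=l, q−5=l, u−6=o, d−7=w.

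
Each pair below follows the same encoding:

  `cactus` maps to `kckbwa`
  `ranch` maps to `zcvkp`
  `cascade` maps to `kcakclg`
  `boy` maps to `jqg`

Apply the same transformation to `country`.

The rule splits by letter class: vowels +2, consonants +8.
Applying it to country: c(cons)+8=k, o(vowel)+2=q, u(vowel)+2=w, n(cons)+8=v, t(cons)+8=b, r(cons)+8=z, y(cons)+8=g.

kqwvbzg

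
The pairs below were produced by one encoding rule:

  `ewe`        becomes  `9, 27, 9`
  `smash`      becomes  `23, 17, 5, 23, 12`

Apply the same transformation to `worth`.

e is letter #5 and maps to 9: an offset of 4. The number is (letter's place in the alphabet, a=1) + 4.
On worth: w=23→27, o=15→19, r=18→22, t=20→24, h=8→12.

27, 19, 22, 24, 12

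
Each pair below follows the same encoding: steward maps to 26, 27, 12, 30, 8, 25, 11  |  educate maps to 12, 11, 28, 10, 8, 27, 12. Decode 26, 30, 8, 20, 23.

swamp

s is letter #19 and maps to 26: an offset of 7. Each letter is replaced by its alphabet position (a=1..z=26) + 7.
Undoing it on 26, 30, 8, 20, 23: 26→(26−7)÷1=19=s, 30→(30−7)÷1=23=w, 8→(8−7)÷1=1=a, 20→(20−7)÷1=13=m, 23→(23−7)÷1=16=p.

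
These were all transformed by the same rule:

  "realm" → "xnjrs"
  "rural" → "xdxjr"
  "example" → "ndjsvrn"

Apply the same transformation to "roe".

The shift depends on letter class: consonant r→x is +6, but vowel e→n is +9. The rule splits by letter class: vowels +9, consonants +6.
Applying it to roe: r(cons)+6=x, o(vowel)+9=x, e(vowel)+9=n.

xxn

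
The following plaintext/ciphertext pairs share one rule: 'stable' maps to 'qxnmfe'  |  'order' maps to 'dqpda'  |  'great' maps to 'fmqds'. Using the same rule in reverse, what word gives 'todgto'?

The word is reversed, then every letter is shifted forward by 12.
Decoding todgto: shift back: t−12=h, o−12=c, d−12=r, g−12=u, t−12=h, o−12=c → hcruhc; then reverse → church.

church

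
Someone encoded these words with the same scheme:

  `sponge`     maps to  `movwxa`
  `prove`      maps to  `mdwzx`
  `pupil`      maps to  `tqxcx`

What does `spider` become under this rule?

zmlqxa

The output letters match the input read backwards, each shifted +8: sponge reversed is egnops. Read the word backwards and shift each letter +8.
On spider: reverse → redips; then shift: r+8=z, e+8=m, d+8=l, i+8=q, p+8=x, s+8=a.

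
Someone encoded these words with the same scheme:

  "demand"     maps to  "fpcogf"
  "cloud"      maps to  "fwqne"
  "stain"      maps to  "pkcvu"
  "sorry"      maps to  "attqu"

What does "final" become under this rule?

The output letters match the input read backwards, each shifted +2: demand reversed is dnamed. Read the word backwards and shift each letter +2.
For final: reverse → lanif; then shift: l+2=n, a+2=c, n+2=p, i+2=k, f+2=h.

ncpkh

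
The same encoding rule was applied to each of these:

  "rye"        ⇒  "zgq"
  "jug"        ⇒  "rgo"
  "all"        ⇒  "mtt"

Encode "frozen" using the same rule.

nzahqv

The shift depends on letter class: consonant r→z is +8, but vowel e→q is +12. Vowels shift forward by 12 and consonants shift forward by 8.
For frozen: f(cons)+8=n, r(cons)+8=z, o(vowel)+12=a, z(cons)+8=h, e(vowel)+12=q, n(cons)+8=v.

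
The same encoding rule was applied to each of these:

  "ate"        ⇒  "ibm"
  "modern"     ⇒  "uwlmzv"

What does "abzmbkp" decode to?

Compare letters: a→i is +8, t→b is +8, e→m is +8 — a constant shift. This is a Caesar cipher with shift 8.
Undoing it on abzmbkp: a−8=s, b−8=t, z−8=r, m−8=e, b−8=t, k−8=c, p−8=h.

stretch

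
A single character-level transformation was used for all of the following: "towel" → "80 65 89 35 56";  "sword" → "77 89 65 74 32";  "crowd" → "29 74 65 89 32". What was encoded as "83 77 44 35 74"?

t(#20)→80 and o(#15)→65: differences scale by 3, so n = 3·pos + 20. With a=1..z=26, the number is 3·pos + 20.
Undoing it on 83 77 44 35 74: 83→(83−20)÷3=21=u, 77→(77−20)÷3=19=s, 44→(44−20)÷3=8=h, 35→(35−20)÷3=5=e, 74→(74−20)÷3=18=r.

usher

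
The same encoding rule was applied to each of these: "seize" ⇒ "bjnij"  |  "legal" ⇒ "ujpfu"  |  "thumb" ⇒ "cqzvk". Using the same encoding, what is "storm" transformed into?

The shift depends on letter class: consonant s→b is +9, but vowel e→j is +5. Vowels shift forward by 5 and consonants shift forward by 9.
Applying it to storm: s(cons)+9=b, t(cons)+9=c, o(vowel)+5=t, r(cons)+9=a, m(cons)+9=v.

bctav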